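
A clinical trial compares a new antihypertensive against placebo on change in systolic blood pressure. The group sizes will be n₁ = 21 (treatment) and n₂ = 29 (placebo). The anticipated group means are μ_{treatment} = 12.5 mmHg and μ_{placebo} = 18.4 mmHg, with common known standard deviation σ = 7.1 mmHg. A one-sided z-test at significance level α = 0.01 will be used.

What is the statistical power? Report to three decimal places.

Standardized effect: d = |μ_{treatment} − μ_{placebo}| / σ = |12.5 − 18.4| / 7.1 = 0.8310
Noncentrality parameter: δ = d / √(1/n₁ + 1/n₂) = 0.8310 / √(1/21 + 1/29) = 2.9001
One-sided α = 0.01 → critical value z_{0.01} = 2.326.
Power = P(Z > 2.326 − δ) = Φ(0.574) = 0.7169.

Power ≈ 0.717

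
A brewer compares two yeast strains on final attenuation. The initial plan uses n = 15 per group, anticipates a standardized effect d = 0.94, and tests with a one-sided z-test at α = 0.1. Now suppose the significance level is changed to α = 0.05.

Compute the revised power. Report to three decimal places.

Power ≈ 0.824

δ = d·√(n/2) = 0.94 × √(15/2) = 2.5743 (unchanged). New critical value: z_{0.05} = 1.645.
Revised power = P(Z > 1.645 − δ) = Φ(0.929) = 0.8237.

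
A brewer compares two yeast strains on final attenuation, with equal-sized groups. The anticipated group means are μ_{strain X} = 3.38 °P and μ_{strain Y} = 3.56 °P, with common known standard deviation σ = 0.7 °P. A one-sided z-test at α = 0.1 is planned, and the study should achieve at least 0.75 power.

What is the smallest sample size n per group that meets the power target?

Standardized effect: d = |μ_{strain X} − μ_{strain Y}| / σ = |3.38 − 3.56| / 0.7 = 0.2571
Set Φ(δ − 1.282) = 0.75; then δ − 1.282 = Φ⁻¹(0.75) = 0.674, giving δ = 1.956.
δ = d·√(n/2) ⇒ n = 2(δ/d)² = 2 × (1.956 / 0.2571)² = 115.73.
Rounding up, n = 116 per group.

n = 116 per group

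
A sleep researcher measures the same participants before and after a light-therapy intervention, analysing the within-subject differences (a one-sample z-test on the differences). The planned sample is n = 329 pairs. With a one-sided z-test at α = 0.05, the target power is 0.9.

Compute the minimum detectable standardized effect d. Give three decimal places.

Required noncentrality: δ = z_{0.05} + z_{0.10} = 1.645 + 1.282 = 2.926.
δ = d·√n ⇒ d = δ/√n = 2.926/√329 = 0.1613.

d ≈ 0.161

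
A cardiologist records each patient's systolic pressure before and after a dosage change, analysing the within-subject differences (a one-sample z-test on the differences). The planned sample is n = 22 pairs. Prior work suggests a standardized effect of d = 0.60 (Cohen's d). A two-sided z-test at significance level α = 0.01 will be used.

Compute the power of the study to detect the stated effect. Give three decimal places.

Power ≈ 0.594

Noncentrality parameter: δ = d·√n = 0.60 × √22 = 2.8142
Two-sided α = 0.01 → critical value z_{0.005} = 2.576.
Power = Φ(δ − 2.576) + Φ(−δ − 2.576) = Φ(0.238) + Φ(-5.390) = 0.5942 + 0.0000 = 0.5942.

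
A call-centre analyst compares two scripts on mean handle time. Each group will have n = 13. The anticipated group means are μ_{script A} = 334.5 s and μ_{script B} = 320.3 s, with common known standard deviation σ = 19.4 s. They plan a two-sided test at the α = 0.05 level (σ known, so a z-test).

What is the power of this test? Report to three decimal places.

Power ≈ 0.463

Standardized effect: d = |μ_{script A} − μ_{script B}| / σ = |334.5 − 320.3| / 19.4 = 0.7320
Noncentrality parameter: δ = d·√(n/2) = 0.7320 × √(13/2) = 1.8661
Critical value for a two-sided test at α = 0.05: z_{α/2} = 1.960.
Power = Φ(δ − 1.960) + Φ(−δ − 1.960) = Φ(-0.094) + Φ(-3.826) = 0.4626 + 0.0001 = 0.4627.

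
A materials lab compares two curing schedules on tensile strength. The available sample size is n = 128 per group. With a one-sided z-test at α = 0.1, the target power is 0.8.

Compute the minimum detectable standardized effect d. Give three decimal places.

Required noncentrality: δ = z_{0.1} + z_{0.20} = 1.282 + 0.842 = 2.123.
δ = d·√(n/2) ⇒ d = δ/√(n/2) = 2.123/√(128/2) = 0.2654.

d ≈ 0.265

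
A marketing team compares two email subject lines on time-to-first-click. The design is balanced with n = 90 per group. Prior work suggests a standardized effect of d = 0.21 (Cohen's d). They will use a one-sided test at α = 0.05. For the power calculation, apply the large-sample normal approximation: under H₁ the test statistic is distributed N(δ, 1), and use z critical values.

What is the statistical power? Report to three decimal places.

Power ≈ 0.407

Noncentrality parameter: δ = d·√(n/2) = 0.21 × √(90/2) = 1.4087
Critical value for a one-sided test at α = 0.05: z_α = 1.645.
Power = Φ(δ − 1.645) = Φ(-0.236) = 0.4067.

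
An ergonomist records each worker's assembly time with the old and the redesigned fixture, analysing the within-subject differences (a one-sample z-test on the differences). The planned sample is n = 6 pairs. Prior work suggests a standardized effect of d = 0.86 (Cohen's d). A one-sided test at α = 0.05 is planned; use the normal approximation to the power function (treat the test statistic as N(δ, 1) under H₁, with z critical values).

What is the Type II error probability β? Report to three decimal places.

β ≈ 0.322

Noncentrality parameter: δ = d·√n = 0.86 × √6 = 2.1066
Critical value for a one-sided test at α = 0.05: z_α = 1.645.
Power = Φ(δ − 1.645) = Φ(0.462) = 0.6779.
Type II error: β = 1 − power = 1 − 0.6779 = 0.3221.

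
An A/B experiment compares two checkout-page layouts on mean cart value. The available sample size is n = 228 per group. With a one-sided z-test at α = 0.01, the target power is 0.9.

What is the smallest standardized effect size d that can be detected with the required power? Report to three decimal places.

Required noncentrality: δ = z_{0.01} + z_{0.10} = 2.326 + 1.282 = 3.608.
δ = d·√(n/2) ⇒ d = δ/√(n/2) = 3.608/√(228/2) = 0.3379.

d ≈ 0.338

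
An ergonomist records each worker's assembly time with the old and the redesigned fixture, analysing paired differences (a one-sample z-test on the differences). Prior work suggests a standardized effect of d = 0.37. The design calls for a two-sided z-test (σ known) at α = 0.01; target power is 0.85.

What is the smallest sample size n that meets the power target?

n = 96

For power 0.85 need Φ(δ − z_{0.005}) = 0.85, so δ = z_{0.005} + z_{0.15} = 2.576 + 1.036 = 3.612.
(For δ > 0 the lower-tail rejection region contributes negligibly to power, so the one-term inversion is standard.)
δ = d·√n ⇒ n = (δ/d)² = (3.612 / 0.37)² = 95.31.
Rounding up, n = 96.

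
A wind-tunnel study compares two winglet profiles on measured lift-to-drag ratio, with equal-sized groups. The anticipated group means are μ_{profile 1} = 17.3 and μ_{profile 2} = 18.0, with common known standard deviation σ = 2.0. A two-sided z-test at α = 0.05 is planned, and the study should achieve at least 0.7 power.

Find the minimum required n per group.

Standardized effect: d = |μ_{profile 1} − μ_{profile 2}| / σ = |17.3 − 18.0| / 2.0 = 0.3500
For power 0.7 need Φ(δ − z_{0.025}) = 0.7, so δ = z_{0.025} + z_{0.30} = 1.960 + 0.524 = 2.484.
(For δ > 0 the lower-tail rejection region contributes negligibly to power, so the one-term inversion is standard.)
δ = d·√(n/2) ⇒ n = 2(δ/d)² = 2 × (2.484 / 0.3500)² = 100.77.
Rounding up, n = 101 per group.

n = 101 per group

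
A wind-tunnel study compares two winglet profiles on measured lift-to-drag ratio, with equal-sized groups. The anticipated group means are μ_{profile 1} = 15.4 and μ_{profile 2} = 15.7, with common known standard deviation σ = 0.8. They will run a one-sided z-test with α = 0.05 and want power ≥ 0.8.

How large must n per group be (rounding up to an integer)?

Standardized effect: d = |μ_{profile 1} − μ_{profile 2}| / σ = |15.4 − 15.7| / 0.8 = 0.3750
For power 0.8 need Φ(δ − z_{0.05}) = 0.8, so δ = z_{0.05} + z_{0.20} = 1.645 + 0.842 = 2.486.
δ = d·√(n/2) ⇒ n = 2(δ/d)² = 2 × (2.486 / 0.3750)² = 87.93.
Round up to the next whole unit.

n = 88 per group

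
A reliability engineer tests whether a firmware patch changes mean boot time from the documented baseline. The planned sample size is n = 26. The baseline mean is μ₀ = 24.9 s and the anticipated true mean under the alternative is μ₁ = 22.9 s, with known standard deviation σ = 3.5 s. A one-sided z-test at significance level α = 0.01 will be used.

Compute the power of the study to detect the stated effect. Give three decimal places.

Standardized effect: d = |μ₁ − μ₀| / σ = |22.9 − 24.9| / 3.5 = 0.5714
Noncentrality parameter: δ = d·√n = 0.5714 × √26 = 2.9137
One-sided α = 0.01 → critical value z_{0.01} = 2.326.
Power = P(Z > 2.326 − δ) = Φ(0.587) = 0.7215.

Power ≈ 0.722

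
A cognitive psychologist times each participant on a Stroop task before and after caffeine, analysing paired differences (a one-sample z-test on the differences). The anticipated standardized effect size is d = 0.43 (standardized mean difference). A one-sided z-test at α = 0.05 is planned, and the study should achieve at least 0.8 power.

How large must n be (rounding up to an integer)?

Set Φ(δ − 1.645) = 0.8; then δ − 1.645 = Φ⁻¹(0.8) = 0.842, giving δ = 2.486.
δ = d·√n ⇒ n = (δ/d)² = (2.486 / 0.43)² = 33.44.
Rounding up, n = 34.

n = 34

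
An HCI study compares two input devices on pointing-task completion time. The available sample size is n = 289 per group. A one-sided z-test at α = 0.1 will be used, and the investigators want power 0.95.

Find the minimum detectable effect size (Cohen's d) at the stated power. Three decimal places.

Need Φ(δ − 1.282) = 0.95, so δ = 1.282 + 1.645 = 2.926.
δ = d·√(n/2) ⇒ d = δ/√(n/2) = 2.926/√(289/2) = 0.2434.

d ≈ 0.243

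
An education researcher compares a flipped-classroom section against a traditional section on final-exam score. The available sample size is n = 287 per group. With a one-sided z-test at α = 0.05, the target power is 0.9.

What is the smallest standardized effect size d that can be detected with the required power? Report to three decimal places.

d ≈ 0.244

Required noncentrality: δ = z_{0.05} + z_{0.10} = 1.645 + 1.282 = 2.926.
δ = d·√(n/2) ⇒ d = δ/√(n/2) = 2.926/√(287/2) = 0.2443.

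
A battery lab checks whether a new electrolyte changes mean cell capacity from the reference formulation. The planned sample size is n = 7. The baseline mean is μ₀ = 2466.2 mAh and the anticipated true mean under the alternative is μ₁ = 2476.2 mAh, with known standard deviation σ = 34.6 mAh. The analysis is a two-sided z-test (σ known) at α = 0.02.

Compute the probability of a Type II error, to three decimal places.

Standardized effect: d = |μ₁ − μ₀| / σ = |2476.2 − 2466.2| / 34.6 = 0.2890
Noncentrality parameter: δ = d·√n = 0.2890 × √7 = 0.7647
Two-sided α = 0.02 → critical value z_{0.01} = 2.326.
Power = Φ(δ − 2.326) + Φ(−δ − 2.326) = Φ(-1.562) + Φ(-3.091) = 0.0592 + 0.0010 = 0.0602.
Type II error: β = 1 − power = 1 − 0.0602 = 0.9398.

β ≈ 0.940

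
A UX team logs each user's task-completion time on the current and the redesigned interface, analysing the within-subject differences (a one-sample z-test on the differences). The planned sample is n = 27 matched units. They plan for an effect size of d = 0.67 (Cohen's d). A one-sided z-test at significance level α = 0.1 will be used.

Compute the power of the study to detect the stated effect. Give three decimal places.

Noncentrality parameter: δ = d·√n = 0.67 × √27 = 3.4814
Critical value for a one-sided test at α = 0.1: z_α = 1.282.
Power = P(Z > 1.282 − δ) = Φ(2.200) = 0.9861.

Power ≈ 0.986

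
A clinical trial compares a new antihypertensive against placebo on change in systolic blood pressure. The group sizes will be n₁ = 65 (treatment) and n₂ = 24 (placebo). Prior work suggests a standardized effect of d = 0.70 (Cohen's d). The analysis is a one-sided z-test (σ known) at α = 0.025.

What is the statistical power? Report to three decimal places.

Noncentrality parameter: δ = d / √(1/n₁ + 1/n₂) = 0.70 / √(1/65 + 1/24) = 2.9307
One-sided α = 0.025 → critical value z_{0.025} = 1.960.
Power = P(Z > 1.960 − δ) = Φ(0.971) = 0.8341.

Power ≈ 0.834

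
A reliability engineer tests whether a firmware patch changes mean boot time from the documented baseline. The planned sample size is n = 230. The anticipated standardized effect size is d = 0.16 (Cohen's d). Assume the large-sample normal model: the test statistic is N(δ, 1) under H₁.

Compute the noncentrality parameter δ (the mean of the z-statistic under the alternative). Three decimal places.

δ = d·√n = 0.16 × √230 = 2.4265

δ ≈ 2.427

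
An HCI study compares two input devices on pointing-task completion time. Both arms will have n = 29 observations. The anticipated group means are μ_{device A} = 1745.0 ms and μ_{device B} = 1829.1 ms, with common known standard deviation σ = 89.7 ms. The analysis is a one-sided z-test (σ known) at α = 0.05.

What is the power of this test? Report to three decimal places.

Power ≈ 0.973

Standardized effect: d = |μ_{device A} − μ_{device B}| / σ = |1745.0 − 1829.1| / 89.7 = 0.9376
Noncentrality parameter: δ = d·√(n/2) = 0.9376 × √(29/2) = 3.5702
One-sided α = 0.05 → critical value z_{0.05} = 1.645.
Power = Φ(δ − 1.645) = Φ(1.925) = 0.9729.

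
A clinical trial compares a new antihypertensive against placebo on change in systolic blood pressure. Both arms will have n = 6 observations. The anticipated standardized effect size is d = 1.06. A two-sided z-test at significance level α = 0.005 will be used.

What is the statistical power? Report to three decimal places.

Power ≈ 0.166

Noncentrality parameter: δ = d·√(n/2) = 1.06 × √(6/2) = 1.8360
Two-sided α = 0.005 → critical value z_{0.0025} = 2.807.
Power = Φ(δ − 2.807) + Φ(−δ − 2.807) = Φ(-0.971) + Φ(-4.643) = 0.1658 + 0.0000 = 0.1658.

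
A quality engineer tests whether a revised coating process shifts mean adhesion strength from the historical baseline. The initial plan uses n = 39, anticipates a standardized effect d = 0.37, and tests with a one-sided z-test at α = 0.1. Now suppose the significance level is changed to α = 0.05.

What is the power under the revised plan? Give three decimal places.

δ = d·√n = 0.37 × √39 = 2.3106 (unchanged). New critical value: z_{0.05} = 1.645.
Revised power = Φ(δ − 1.645) = Φ(0.666) = 0.7472.

Power ≈ 0.747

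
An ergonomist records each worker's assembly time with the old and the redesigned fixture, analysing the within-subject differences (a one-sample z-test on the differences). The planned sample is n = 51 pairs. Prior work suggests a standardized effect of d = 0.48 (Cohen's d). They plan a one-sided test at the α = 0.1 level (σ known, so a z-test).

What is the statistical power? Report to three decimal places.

Power ≈ 0.984

Noncentrality parameter: δ = d·√n = 0.48 × √51 = 3.4279
Critical value for a one-sided test at α = 0.1: z_α = 1.282.
Power = Φ(δ − 1.282) = Φ(2.146) = 0.9841.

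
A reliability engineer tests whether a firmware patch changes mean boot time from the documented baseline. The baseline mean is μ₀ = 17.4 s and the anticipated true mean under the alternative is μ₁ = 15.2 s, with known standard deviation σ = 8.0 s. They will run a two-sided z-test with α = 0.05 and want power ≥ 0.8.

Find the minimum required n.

Standardized effect: d = |μ₁ − μ₀| / σ = |15.2 − 17.4| / 8.0 = 0.2750
Set Φ(δ − 1.960) = 0.8; then δ − 1.960 = Φ⁻¹(0.8) = 0.842, giving δ = 2.802.
(For δ > 0 the lower-tail rejection region contributes negligibly to power, so the one-term inversion is standard.)
δ = d·√n ⇒ n = (δ/d)² = (2.802 / 0.2750)² = 103.79.
Round up to the next whole unit.

n = 104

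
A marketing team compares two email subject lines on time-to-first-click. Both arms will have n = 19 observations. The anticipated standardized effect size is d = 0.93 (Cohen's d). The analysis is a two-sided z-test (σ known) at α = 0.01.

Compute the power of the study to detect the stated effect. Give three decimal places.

Noncentrality parameter: δ = d·√(n/2) = 0.93 × √(19/2) = 2.8665
Two-sided α = 0.01 → critical value z_{0.005} = 2.576.
Power = Φ(δ − 2.576) + Φ(−δ − 2.576) = Φ(0.291) + Φ(-5.442) = 0.6143 + 0.0000 = 0.6143.

Power ≈ 0.614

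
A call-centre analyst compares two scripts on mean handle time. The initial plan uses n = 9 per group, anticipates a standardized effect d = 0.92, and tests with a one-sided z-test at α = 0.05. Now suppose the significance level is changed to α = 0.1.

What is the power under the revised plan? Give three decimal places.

δ = d·√(n/2) = 0.92 × √(9/2) = 1.9516 (unchanged). New critical value: z_{0.1} = 1.282.
Revised power = P(Z > 1.282 − δ) = Φ(0.670) = 0.7486.

Power ≈ 0.749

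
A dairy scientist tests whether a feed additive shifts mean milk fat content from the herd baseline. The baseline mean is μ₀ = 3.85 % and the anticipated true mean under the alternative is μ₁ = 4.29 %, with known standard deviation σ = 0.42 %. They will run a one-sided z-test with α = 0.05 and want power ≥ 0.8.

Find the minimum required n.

n = 6

Standardized effect: d = |μ₁ − μ₀| / σ = |4.29 − 3.85| / 0.42 = 1.0476
Set Φ(δ − 1.645) = 0.8; then δ − 1.645 = Φ⁻¹(0.8) = 0.842, giving δ = 2.486.
δ = d·√n ⇒ n = (δ/d)² = (2.486 / 1.0476)² = 5.63.
Round up to the next whole unit.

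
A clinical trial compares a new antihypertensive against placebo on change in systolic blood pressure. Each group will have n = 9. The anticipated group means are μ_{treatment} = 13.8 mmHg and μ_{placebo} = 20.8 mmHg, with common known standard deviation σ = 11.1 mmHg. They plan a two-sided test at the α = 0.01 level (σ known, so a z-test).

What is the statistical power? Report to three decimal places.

Standardized effect: d = |μ_{treatment} − μ_{placebo}| / σ = |13.8 − 20.8| / 11.1 = 0.6306
Noncentrality parameter: δ = d·√(n/2) = 0.6306 × √(9/2) = 1.3378
Critical value for a two-sided test at α = 0.01: z_{α/2} = 2.576.
Power = Φ(δ − 2.576) + Φ(−δ − 2.576) = Φ(-1.238) + Φ(-3.914) = 0.1078 + 0.0000 = 0.1079.

Power ≈ 0.108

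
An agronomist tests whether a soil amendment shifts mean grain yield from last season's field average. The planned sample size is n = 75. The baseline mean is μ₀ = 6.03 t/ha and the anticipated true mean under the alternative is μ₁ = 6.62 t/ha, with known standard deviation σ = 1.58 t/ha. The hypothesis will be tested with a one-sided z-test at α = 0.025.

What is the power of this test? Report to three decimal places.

Standardized effect: d = |μ₁ − μ₀| / σ = |6.62 − 6.03| / 1.58 = 0.3734
Noncentrality parameter: δ = d·√n = 0.3734 × √75 = 3.2339
One-sided α = 0.025 → critical value z_{0.025} = 1.960.
Power = Φ(δ − 1.960) = Φ(1.274) = 0.8987.

Power ≈ 0.899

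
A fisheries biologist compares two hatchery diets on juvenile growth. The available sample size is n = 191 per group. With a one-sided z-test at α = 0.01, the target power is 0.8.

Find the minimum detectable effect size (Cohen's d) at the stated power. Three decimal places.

d ≈ 0.324

Need Φ(δ − 2.326) = 0.8, so δ = 2.326 + 0.842 = 3.168.
δ = d·√(n/2) ⇒ d = δ/√(n/2) = 3.168/√(191/2) = 0.3242.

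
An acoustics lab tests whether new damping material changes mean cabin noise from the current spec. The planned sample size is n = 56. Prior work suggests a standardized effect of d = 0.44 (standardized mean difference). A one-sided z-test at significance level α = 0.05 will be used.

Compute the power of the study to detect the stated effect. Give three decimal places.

Noncentrality parameter: δ = d·√n = 0.44 × √56 = 3.2927
One-sided α = 0.05 → critical value z_{0.05} = 1.645.
Power = Φ(δ − 1.645) = Φ(1.648) = 0.9503.

Power ≈ 0.950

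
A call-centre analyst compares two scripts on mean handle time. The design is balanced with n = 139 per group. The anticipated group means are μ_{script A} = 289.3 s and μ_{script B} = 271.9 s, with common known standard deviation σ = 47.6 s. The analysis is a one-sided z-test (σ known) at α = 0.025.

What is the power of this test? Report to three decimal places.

Standardized effect: d = |μ_{script A} − μ_{script B}| / σ = |289.3 − 271.9| / 47.6 = 0.3655
Noncentrality parameter: δ = d·√(n/2) = 0.3655 × √(139/2) = 3.0474
One-sided α = 0.025 → critical value z_{0.025} = 1.960.
Power = Φ(δ − 1.960) = Φ(1.087) = 0.8616.

Power ≈ 0.862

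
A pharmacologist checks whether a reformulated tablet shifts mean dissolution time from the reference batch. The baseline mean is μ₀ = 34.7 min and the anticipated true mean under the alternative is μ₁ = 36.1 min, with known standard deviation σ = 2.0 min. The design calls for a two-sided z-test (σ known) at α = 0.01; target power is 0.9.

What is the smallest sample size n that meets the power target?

Standardized effect: d = |μ₁ − μ₀| / σ = |36.1 − 34.7| / 2.0 = 0.7000
Set Φ(δ − 2.576) = 0.9; then δ − 2.576 = Φ⁻¹(0.9) = 1.282, giving δ = 3.857.
(The Φ(−δ − z_{α/2}) term is vanishingly small for δ > 0 and is dropped in the standard sample-size formula.)
δ = d·√n ⇒ n = (δ/d)² = (3.857 / 0.7000)² = 30.37.
Rounding up, n = 31.

n = 31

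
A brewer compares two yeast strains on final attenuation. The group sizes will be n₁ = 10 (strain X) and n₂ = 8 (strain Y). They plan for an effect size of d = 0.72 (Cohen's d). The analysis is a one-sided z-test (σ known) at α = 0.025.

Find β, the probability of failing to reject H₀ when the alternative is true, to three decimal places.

β ≈ 0.671

Noncentrality parameter: δ = d / √(1/n₁ + 1/n₂) = 0.72 / √(1/10 + 1/8) = 1.5179
One-sided α = 0.025 → critical value z_{0.025} = 1.960.
Power = P(Z > 1.960 − δ) = Φ(-0.442) = 0.3292.
Type II error: β = 1 − power = 1 − 0.3292 = 0.6708.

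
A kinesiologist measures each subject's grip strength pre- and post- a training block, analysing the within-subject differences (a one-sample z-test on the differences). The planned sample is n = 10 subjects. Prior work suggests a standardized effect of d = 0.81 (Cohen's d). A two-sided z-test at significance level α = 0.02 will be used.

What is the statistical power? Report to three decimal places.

Power ≈ 0.593

Noncentrality parameter: δ = d·√n = 0.81 × √10 = 2.5614
Critical value for a two-sided test at α = 0.02: z_{α/2} = 2.326.
Power = Φ(δ − 2.326) + Φ(−δ − 2.326) = Φ(0.235) + Φ(-4.888) = 0.5929 + 0.0000 = 0.5929.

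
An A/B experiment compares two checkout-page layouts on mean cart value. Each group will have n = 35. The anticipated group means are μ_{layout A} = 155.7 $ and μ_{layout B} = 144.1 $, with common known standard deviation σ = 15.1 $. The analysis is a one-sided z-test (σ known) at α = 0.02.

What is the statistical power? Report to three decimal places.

Power ≈ 0.877

Standardized effect: d = |μ_{layout A} − μ_{layout B}| / σ = |155.7 − 144.1| / 15.1 = 0.7682
Noncentrality parameter: δ = d·√(n/2) = 0.7682 × √(35/2) = 3.2137
One-sided α = 0.02 → critical value z_{0.02} = 2.054.
Power = Φ(δ − 2.054) = Φ(1.160) = 0.8770.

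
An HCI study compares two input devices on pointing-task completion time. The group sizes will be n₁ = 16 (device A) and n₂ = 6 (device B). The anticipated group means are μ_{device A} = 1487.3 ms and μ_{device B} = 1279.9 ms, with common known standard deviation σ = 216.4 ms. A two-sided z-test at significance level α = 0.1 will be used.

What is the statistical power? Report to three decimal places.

Standardized effect: d = |μ_{device A} − μ_{device B}| / σ = |1487.3 − 1279.9| / 216.4 = 0.9584
Noncentrality parameter: δ = d / √(1/n₁ + 1/n₂) = 0.9584 / √(1/16 + 1/6) = 2.0021
Two-sided α = 0.1 → critical value z_{0.05} = 1.645.
Power = Φ(δ − 1.645) + Φ(−δ − 1.645) = Φ(0.357) + Φ(-3.647) = 0.6395 + 0.0001 = 0.6397.

Power ≈ 0.640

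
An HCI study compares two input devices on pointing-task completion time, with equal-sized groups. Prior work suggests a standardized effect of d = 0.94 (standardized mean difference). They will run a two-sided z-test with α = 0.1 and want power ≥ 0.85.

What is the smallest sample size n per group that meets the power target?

Set Φ(δ − 1.645) = 0.85; then δ − 1.645 = Φ⁻¹(0.85) = 1.036, giving δ = 2.681.
(For δ > 0 the lower-tail rejection region contributes negligibly to power, so the one-term inversion is standard.)
δ = d·√(n/2) ⇒ n = 2(δ/d)² = 2 × (2.681 / 0.94)² = 16.27.
Rounding up, n = 17 per group.

n = 17 per group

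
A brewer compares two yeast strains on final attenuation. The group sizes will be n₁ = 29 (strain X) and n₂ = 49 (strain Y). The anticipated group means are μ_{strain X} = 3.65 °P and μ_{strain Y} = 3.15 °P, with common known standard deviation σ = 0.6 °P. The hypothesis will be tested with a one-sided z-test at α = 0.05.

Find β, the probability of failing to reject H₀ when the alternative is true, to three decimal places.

Standardized effect: d = |μ_{strain X} − μ_{strain Y}| / σ = |3.65 − 3.15| / 0.6 = 0.8333
Noncentrality parameter: δ = d / √(1/n₁ + 1/n₂) = 0.8333 / √(1/29 + 1/49) = 3.5569
One-sided α = 0.05 → critical value z_{0.05} = 1.645.
Power = P(Z > 1.645 − δ) = Φ(1.912) = 0.9721.
Type II error: β = 1 − power = 1 − 0.9721 = 0.0279.

β ≈ 0.028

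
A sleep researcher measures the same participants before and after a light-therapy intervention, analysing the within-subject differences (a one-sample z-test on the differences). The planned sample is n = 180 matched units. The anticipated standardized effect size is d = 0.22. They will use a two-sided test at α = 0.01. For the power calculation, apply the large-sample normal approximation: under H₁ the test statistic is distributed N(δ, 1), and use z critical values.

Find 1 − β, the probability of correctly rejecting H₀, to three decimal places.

Power ≈ 0.646

Noncentrality parameter: δ = d·√n = 0.22 × √180 = 2.9516
Critical value for a two-sided test at α = 0.01: z_{α/2} = 2.576.
Power = Φ(δ − 2.576) + Φ(−δ − 2.576) = Φ(0.376) + Φ(-5.527) = 0.6465 + 0.0000 = 0.6465.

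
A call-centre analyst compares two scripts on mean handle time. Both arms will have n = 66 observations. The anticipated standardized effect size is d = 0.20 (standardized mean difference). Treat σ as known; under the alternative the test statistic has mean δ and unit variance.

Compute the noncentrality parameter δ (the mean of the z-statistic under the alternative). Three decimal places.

δ = d·√(n/2) = 0.20 × √(66/2) = 1.1489

δ ≈ 1.149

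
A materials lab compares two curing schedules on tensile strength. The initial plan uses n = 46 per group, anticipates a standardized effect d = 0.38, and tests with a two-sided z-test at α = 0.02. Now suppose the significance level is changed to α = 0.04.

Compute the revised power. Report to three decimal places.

Power ≈ 0.409

δ = d·√(n/2) = 0.38 × √(46/2) = 1.8224 (unchanged). New critical value: z_{0.02} = 2.054.
Revised power = Φ(δ − 2.054) + Φ(−δ − 2.054) = Φ(-0.231) + Φ(-3.876) = 0.4085 + 0.0001 = 0.4086.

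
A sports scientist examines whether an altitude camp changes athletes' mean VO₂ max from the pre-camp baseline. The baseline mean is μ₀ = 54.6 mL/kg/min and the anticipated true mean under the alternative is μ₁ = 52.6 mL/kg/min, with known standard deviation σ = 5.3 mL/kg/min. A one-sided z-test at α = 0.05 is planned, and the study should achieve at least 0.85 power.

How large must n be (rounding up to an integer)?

Standardized effect: d = |μ₁ − μ₀| / σ = |52.6 − 54.6| / 5.3 = 0.3774
For power 0.85 need Φ(δ − z_{0.05}) = 0.85, so δ = z_{0.05} + z_{0.15} = 1.645 + 1.036 = 2.681.
δ = d·√n ⇒ n = (δ/d)² = (2.681 / 0.3774)² = 50.49.
Rounding up, n = 51.

n = 51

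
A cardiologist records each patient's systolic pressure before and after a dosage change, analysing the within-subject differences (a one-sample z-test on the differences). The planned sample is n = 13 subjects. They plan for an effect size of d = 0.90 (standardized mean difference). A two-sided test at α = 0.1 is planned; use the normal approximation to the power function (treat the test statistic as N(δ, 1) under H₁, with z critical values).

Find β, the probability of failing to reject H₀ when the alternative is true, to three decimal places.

Noncentrality parameter: δ = d·√n = 0.90 × √13 = 3.2450
Critical value for a two-sided test at α = 0.1: z_{α/2} = 1.645.
Power = Φ(δ − 1.645) + Φ(−δ − 1.645) = Φ(1.600) + Φ(-4.890) = 0.9452 + 0.0000 = 0.9452.
Type II error: β = 1 − power = 1 − 0.9452 = 0.0548.

β ≈ 0.055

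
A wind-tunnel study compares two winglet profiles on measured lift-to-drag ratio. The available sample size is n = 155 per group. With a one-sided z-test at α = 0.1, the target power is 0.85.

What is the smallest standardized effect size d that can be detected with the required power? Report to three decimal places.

d ≈ 0.263

Required noncentrality: δ = z_{0.1} + z_{0.15} = 1.282 + 1.036 = 2.318.
δ = d·√(n/2) ⇒ d = δ/√(n/2) = 2.318/√(155/2) = 0.2633.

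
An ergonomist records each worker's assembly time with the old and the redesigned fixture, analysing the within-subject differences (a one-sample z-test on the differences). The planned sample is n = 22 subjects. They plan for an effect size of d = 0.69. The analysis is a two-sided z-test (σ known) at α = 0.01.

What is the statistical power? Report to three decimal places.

Noncentrality parameter: λ = d·√n = 0.69 × √22 = 3.2364
Two-sided α = 0.01 → critical value z_{0.005} = 2.576.
Power = Φ(λ − 2.576) + Φ(−λ − 2.576) = Φ(0.661) + Φ(-5.812) = 0.7456 + 0.0000 = 0.7456.

Power ≈ 0.746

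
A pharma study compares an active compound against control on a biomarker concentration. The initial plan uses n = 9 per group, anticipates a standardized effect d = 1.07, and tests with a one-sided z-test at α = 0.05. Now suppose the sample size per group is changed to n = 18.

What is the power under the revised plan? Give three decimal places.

Power ≈ 0.941

With n = 18 per group: δ = d·√(n/2) = 1.07 × √(18/2) = 3.2100. Critical value z_{0.05} = 1.645.
Revised power = Φ(δ − 1.645) = Φ(1.565) = 0.9412.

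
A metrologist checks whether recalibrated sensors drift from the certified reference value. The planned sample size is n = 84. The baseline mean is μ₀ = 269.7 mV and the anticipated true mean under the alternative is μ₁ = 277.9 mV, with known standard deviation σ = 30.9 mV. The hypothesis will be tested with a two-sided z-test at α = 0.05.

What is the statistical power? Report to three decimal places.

Standardized effect: d = |μ₁ − μ₀| / σ = |277.9 − 269.7| / 30.9 = 0.2654
Noncentrality parameter: δ = d·√n = 0.2654 × √84 = 2.4322
Two-sided α = 0.05 → critical value z_{0.025} = 1.960.
Power = Φ(δ − 1.960) + Φ(−δ − 1.960) = Φ(0.472) + Φ(-4.392) = 0.6816 + 0.0000 = 0.6816.

Power ≈ 0.682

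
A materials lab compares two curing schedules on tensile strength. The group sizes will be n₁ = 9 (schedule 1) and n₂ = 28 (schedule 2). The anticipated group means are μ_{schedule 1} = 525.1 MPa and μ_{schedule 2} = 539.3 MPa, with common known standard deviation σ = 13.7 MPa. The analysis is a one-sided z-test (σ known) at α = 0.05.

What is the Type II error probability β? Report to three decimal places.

β ≈ 0.145

Standardized effect: d = |μ_{schedule 1} − μ_{schedule 2}| / σ = |525.1 − 539.3| / 13.7 = 1.0365
Noncentrality parameter: δ = d / √(1/n₁ + 1/n₂) = 1.0365 / √(1/9 + 1/28) = 2.7050
Critical value for a one-sided test at α = 0.05: z_α = 1.645.
Power = Φ(δ − 1.645) = Φ(1.060) = 0.8555.
Type II error: β = 1 − power = 1 − 0.8555 = 0.1445.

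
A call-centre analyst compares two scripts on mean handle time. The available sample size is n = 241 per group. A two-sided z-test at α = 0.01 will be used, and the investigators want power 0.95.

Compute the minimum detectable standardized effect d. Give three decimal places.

d ≈ 0.384

Need Φ(δ − 2.576) = 0.95, so δ = 2.576 + 1.645 = 4.221.
(Lower-tail contribution to power is negligible for δ > 0.)
δ = d·√(n/2) ⇒ d = δ/√(n/2) = 4.221/√(241/2) = 0.3845.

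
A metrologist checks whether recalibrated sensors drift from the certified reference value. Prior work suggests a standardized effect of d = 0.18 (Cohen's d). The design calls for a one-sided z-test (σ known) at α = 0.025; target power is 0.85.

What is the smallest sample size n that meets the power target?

n = 278

Set Φ(δ − 1.960) = 0.85; then δ − 1.960 = Φ⁻¹(0.85) = 1.036, giving δ = 2.996.
δ = d·√n ⇒ n = (δ/d)² = (2.996 / 0.18)² = 277.11.
Round up to the next whole unit.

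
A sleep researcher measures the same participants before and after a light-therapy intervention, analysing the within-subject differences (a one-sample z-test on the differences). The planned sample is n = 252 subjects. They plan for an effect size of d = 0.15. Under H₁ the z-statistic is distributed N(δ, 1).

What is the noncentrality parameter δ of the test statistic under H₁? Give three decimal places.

δ ≈ 2.381

δ = d·√n = 0.15 × √252 = 2.3812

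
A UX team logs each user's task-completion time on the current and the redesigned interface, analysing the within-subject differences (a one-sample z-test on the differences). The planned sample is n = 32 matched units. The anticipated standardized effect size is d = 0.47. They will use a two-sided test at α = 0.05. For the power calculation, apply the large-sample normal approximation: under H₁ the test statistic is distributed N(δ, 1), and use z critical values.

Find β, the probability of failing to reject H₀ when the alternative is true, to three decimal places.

Noncentrality parameter: δ = d·√n = 0.47 × √32 = 2.6587
Critical value for a two-sided test at α = 0.05: z_{α/2} = 1.960.
Power = Φ(δ − 1.960) + Φ(−δ − 1.960) = Φ(0.699) + Φ(-4.619) = 0.7576 + 0.0000 = 0.7577.
Type II error: β = 1 − power = 1 − 0.7577 = 0.2423.

β ≈ 0.242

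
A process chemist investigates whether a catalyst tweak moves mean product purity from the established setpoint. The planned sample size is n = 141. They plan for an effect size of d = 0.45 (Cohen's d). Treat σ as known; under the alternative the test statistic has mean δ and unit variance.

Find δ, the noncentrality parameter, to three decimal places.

The noncentrality parameter scales effect size by the design's sample-size factor: δ = d·√n = 0.45 × √141 = 5.3435

δ ≈ 5.343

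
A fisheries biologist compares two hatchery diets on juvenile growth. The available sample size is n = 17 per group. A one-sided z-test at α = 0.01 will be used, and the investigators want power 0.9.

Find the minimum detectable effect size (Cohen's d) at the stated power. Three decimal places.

d ≈ 1.237

Required noncentrality: δ = z_{0.01} + z_{0.10} = 2.326 + 1.282 = 3.608.
δ = d·√(n/2) ⇒ d = δ/√(n/2) = 3.608/√(17/2) = 1.2375.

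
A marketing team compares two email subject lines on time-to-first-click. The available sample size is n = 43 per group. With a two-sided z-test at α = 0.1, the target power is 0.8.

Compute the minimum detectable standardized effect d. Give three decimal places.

Required noncentrality: δ = z_{0.05} + z_{0.20} = 1.645 + 0.842 = 2.486.
(Lower-tail contribution to power is negligible for δ > 0.)
δ = d·√(n/2) ⇒ d = δ/√(n/2) = 2.486/√(43/2) = 0.5362.

d ≈ 0.536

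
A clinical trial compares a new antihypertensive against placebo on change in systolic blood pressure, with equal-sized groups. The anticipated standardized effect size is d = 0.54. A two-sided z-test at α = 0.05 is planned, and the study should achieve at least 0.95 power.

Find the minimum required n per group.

For power 0.95 need Φ(δ − z_{0.025}) = 0.95, so δ = z_{0.025} + z_{0.05} = 1.960 + 1.645 = 3.605.
(The Φ(−δ − z_{α/2}) term is vanishingly small for δ > 0 and is dropped in the standard sample-size formula.)
δ = d·√(n/2) ⇒ n = 2(δ/d)² = 2 × (3.605 / 0.54)² = 89.13.
Round up to the next whole unit.

n = 90 per group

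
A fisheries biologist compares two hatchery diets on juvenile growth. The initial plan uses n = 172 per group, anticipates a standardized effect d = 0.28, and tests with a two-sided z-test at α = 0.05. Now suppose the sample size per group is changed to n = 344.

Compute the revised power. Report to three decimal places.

With n = 344 per group: δ = d·√(n/2) = 0.28 × √(344/2) = 3.6722. Critical value z_{0.025} = 1.960.
Revised power = Φ(δ − 1.960) + Φ(−δ − 1.960) = Φ(1.712) + Φ(-5.632) = 0.9566 + 0.0000 = 0.9566.

Power ≈ 0.957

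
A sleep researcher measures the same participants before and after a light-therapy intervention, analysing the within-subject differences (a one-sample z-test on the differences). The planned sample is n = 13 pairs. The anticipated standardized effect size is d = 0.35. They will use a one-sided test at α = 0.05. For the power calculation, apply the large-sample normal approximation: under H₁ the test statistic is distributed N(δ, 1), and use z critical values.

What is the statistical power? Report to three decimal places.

Power ≈ 0.351

Noncentrality parameter: δ = d·√n = 0.35 × √13 = 1.2619
Critical value for a one-sided test at α = 0.05: z_α = 1.645.
Power = Φ(δ − 1.645) = Φ(-0.383) = 0.3509.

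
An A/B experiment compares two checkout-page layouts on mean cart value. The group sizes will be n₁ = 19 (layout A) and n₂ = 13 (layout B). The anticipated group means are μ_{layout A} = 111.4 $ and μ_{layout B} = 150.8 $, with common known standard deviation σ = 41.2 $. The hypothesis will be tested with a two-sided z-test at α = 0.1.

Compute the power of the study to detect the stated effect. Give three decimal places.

Power ≈ 0.844

Standardized effect: d = |μ_{layout A} − μ_{layout B}| / σ = |111.4 − 150.8| / 41.2 = 0.9563
Noncentrality parameter: δ = d / √(1/n₁ + 1/n₂) = 0.9563 / √(1/19 + 1/13) = 2.6569
Two-sided α = 0.1 → critical value z_{0.05} = 1.645.
Power = Φ(δ − 1.645) + Φ(−δ − 1.645) = Φ(1.012) + Φ(-4.302) = 0.8442 + 0.0000 = 0.8442.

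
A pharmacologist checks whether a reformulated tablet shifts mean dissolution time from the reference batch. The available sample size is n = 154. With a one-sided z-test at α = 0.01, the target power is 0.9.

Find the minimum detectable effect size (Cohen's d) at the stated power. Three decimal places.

d ≈ 0.291

Need Φ(δ − 2.326) = 0.9, so δ = 2.326 + 1.282 = 3.608.
δ = d·√n ⇒ d = δ/√n = 3.608/√154 = 0.2907.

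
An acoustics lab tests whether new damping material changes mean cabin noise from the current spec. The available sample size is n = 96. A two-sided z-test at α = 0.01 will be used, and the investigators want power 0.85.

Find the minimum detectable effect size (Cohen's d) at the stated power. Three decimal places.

d ≈ 0.369

Need Φ(δ − 2.576) = 0.85, so δ = 2.576 + 1.036 = 3.612.
(Lower-tail contribution to power is negligible for δ > 0.)
δ = d·√n ⇒ d = δ/√n = 3.612/√96 = 0.3687.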